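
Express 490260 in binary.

Using repeated division by 2:
490260 ÷ 2 = 245130 remainder 0
245130 ÷ 2 = 122565 remainder 0
122565 ÷ 2 = 61282 remainder 1
61282 ÷ 2 = 30641 remainder 0
30641 ÷ 2 = 15320 remainder 1
15320 ÷ 2 = 7660 remainder 0
7660 ÷ 2 = 3830 remainder 0
3830 ÷ 2 = 1915 remainder 0
1915 ÷ 2 = 957 remainder 1
957 ÷ 2 = 478 remainder 1
478 ÷ 2 = 239 remainder 0
239 ÷ 2 = 119 remainder 1
119 ÷ 2 = 59 remainder 1
59 ÷ 2 = 29 remainder 1
29 ÷ 2 = 14 remainder 1
14 ÷ 2 = 7 remainder 0
7 ÷ 2 = 3 remainder 1
3 ÷ 2 = 1 remainder 1
1 ÷ 2 = 0 remainder 1
Reading remainders bottom to top: 1110111101100010100



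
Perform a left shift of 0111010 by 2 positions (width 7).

Original: 0111010 (decimal 58)
Shift left by 2 positions
Append 2 zeros on the right and drop the 2 high bits that overflow the 7-bit width
Result: 1101000 (decimal 104)
Equivalent: 58 << 2 = 58 × 2^2 = 232, truncated to 7 bits = 104



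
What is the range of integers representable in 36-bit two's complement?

For 36-bit two's complement:
Minimum: -2^35 = -34359738368
Maximum: 2^35 - 1 = 34359738367



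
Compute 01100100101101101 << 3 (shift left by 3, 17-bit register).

Original: 01100100101101101 (decimal 51565)
Shift left by 3 positions
Append 3 zeros on the right and drop the 3 high bits that overflow the 17-bit width
Result: 00100101101101000 (decimal 19304)
Equivalent: 51565 << 3 = 51565 × 2^3 = 412520, truncated to 17 bits = 19304



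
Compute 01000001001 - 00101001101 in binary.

Method 1 - Direct subtraction (column by column from the right: bit − bit − borrow-in; if negative, add 2 and borrow 1 from the next column):
borrow: 01111111000
        01000001001
-       00101001101
-------------------
        00010111100

Method 2 - Add two's complement:
Two's complement of 00101001101: invert → 11010110010, add 1 → 11010110011
  01000001001
+ 11010110011
-------------
 100010111100  (end carry out of the top bit = 1)
Discarding the end carry: 00010111100
Decimal check:
  01000001001 = 512 + 8 + 1 = 521
  00101001101 = 256 + 64 + 8 + 4 + 1 = 333
  521 - 333 = 188, and 00010111100 = 128 + 32 + 16 + 8 + 4 = 188 ✓



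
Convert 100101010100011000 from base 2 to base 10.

Sum of powers of 2 for each 1-bit:
2^3 + 2^4 + 2^8 + 2^10 + 2^12 + 2^14 + 2^17
= 8 + 16 + 256 + 1024 + 4096 + 16384 + 131072
= 152856



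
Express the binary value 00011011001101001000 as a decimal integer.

Sum of powers of 2 for each 1-bit:
2^3 + 2^6 + 2^8 + 2^9 + 2^12 + 2^13 + 2^15 + 2^16
= 8 + 64 + 256 + 512 + 4096 + 8192 + 32768 + 65536
= 111432



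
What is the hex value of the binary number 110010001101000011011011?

Group into 4-bit nibbles from right:
  1100 = C
  1000 = 8
  1101 = D
  0000 = 0
  1101 = D
  1011 = B
Result: C8D0DB



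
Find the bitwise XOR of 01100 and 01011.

XOR: 1 when bits differ
  01100
^ 01011
-------
  00111
Decimal: 12 ^ 11 = 7



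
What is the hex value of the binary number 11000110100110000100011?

Group into 4-bit nibbles from right:
  0110 = 6
  0011 = 3
  0100 = 4
  1100 = C
  0010 = 2
  0011 = 3
Result: 634C23



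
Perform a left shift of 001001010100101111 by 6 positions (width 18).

Original: 001001010100101111 (decimal 38191)
Shift left by 6 positions
Append 6 zeros on the right and drop the 6 high bits that overflow the 18-bit width
Result: 010100101111000000 (decimal 84928)
Equivalent: 38191 << 6 = 38191 × 2^6 = 2444224, truncated to 18 bits = 84928



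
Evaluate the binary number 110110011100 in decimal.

Sum of powers of 2 for each 1-bit:
2^2 + 2^3 + 2^4 + 2^7 + 2^8 + 2^10 + 2^11
= 4 + 8 + 16 + 128 + 256 + 1024 + 2048
= 3484



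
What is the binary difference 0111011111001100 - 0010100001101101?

Method 1 - Direct subtraction (column by column from the right: bit − bit − borrow-in; if negative, add 2 and borrow 1 from the next column):
borrow: 0001000011111110
        0111011111001100
-       0010100001101101
------------------------
        0100111101011111

Method 2 - Add two's complement:
Two's complement of 0010100001101101: invert → 1101011110010010, add 1 → 1101011110010011
  0111011111001100
+ 1101011110010011
------------------
 10100111101011111  (end carry out of the top bit = 1)
Discarding the end carry: 0100111101011111
Decimal check:
  0111011111001100 = 16384 + 8192 + 4096 + 1024 + 512 + 256 + 128 + 64 + 8 + 4 = 30668
  0010100001101101 = 8192 + 2048 + 64 + 32 + 8 + 4 + 1 = 10349
  30668 - 10349 = 20319, and 0100111101011111 = 16384 + 2048 + 1024 + 512 + 256 + 64 + 16 + 8 + 4 + 2 + 1 = 20319 ✓



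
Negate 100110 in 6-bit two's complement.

Original (sign bit 1, negative): 100110
Step 1 - Invert all bits: 011001
Step 2 - Add 1: 011010
Verification: 100110 + 011010 = 1000000; discarding the end carry (carry out of the top bit) leaves the 6-bit value 000000, as required for x + (-x)



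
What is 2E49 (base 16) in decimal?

Expand by place value (powers of 16):
Digit values: E = 14
2E49 = 2 × 16^3 + 14 × 16^2 + 4 × 16^1 + 9 × 16^0
= 2 × 4096 + 14 × 256 + 4 × 16 + 9 × 1
= 8192 + 3584 + 64 + 9
= 11849



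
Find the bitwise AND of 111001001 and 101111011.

AND: 1 only when both bits are 1
  111001001
& 101111011
-----------
  101001001
Decimal: 457 & 379 = 329



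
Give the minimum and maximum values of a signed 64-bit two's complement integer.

For 64-bit two's complement:
Minimum: -2^63 = -9223372036854775808
Maximum: 2^63 - 1 = 9223372036854775807



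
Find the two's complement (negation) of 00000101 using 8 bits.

Original: 00000101
Step 1 - Invert all bits: 11111010
Step 2 - Add 1: 11111011
Verification: 00000101 + 11111011 = 100000000; discarding the end carry (carry out of the top bit) leaves the 8-bit value 00000000, as required for x + (-x)



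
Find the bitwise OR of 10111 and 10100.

OR: 1 when either bit is 1
  10111
| 10100
-------
  10111
Decimal: 23 | 20 = 23



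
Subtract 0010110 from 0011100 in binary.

Method 1 - Direct subtraction (column by column from the right: bit − bit − borrow-in; if negative, add 2 and borrow 1 from the next column):
borrow: 0001100
        0011100
-       0010110
---------------
        0000110

Method 2 - Add two's complement:
Two's complement of 0010110: invert → 1101001, add 1 → 1101010
  0011100
+ 1101010
---------
 10000110  (end carry out of the top bit = 1)
Discarding the end carry: 0000110
Decimal check:
  0011100 = 16 + 8 + 4 = 28
  0010110 = 16 + 4 + 2 = 22
  28 - 22 = 6, and 0000110 = 4 + 2 = 6 ✓



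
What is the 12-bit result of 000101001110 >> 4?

Original: 000101001110 (decimal 334)
Shift right by 4 positions
Drop the 4 low bits; fill with zeros on the left
Result: 000000010100 (decimal 20)
Equivalent: 334 >> 4 = 334 ÷ 2^4 = 20



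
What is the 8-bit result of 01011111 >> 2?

Original: 01011111 (decimal 95)
Shift right by 2 positions
Drop the 2 low bits; fill with zeros on the left
Result: 00010111 (decimal 23)
Equivalent: 95 >> 2 = 95 ÷ 2^2 = 23



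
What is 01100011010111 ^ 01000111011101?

XOR: 1 when bits differ
  01100011010111
^ 01000111011101
----------------
  00100100001010
Decimal: 6359 ^ 4573 = 2314



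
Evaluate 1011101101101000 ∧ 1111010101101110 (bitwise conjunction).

AND: 1 only when both bits are 1
  1011101101101000
& 1111010101101110
------------------
  1011000101101000
Decimal: 47976 & 62830 = 45416



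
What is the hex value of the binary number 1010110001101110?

Group into 4-bit nibbles from right:
  1010 = A
  1100 = C
  0110 = 6
  1110 = E
Result: AC6E



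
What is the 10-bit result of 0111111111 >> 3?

Original: 0111111111 (decimal 511)
Shift right by 3 positions
Drop the 3 low bits; fill with zeros on the left
Result: 0000111111 (decimal 63)
Equivalent: 511 >> 3 = 511 ÷ 2^3 = 63



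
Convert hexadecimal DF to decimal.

Expand by place value (powers of 16):
Digit values: D = 13, F = 15
DF = 13 × 16^1 + 15 × 16^0
= 13 × 16 + 15 × 1
= 208 + 15
= 223



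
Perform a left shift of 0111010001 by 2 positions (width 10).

Original: 0111010001 (decimal 465)
Shift left by 2 positions
Append 2 zeros on the right and drop the 2 high bits that overflow the 10-bit width
Result: 1101000100 (decimal 836)
Equivalent: 465 << 2 = 465 × 2^2 = 1860, truncated to 10 bits = 836



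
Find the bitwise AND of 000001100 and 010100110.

AND: 1 only when both bits are 1
  000001100
& 010100110
-----------
  000000100
Decimal: 12 & 166 = 4



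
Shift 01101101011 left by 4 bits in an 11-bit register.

Original: 01101101011 (decimal 875)
Shift left by 4 positions
Append 4 zeros on the right and drop the 4 high bits that overflow the 11-bit width
Result: 11010110000 (decimal 1712)
Equivalent: 875 << 4 = 875 × 2^4 = 14000, truncated to 11 bits = 1712



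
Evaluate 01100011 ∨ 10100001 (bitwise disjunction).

OR: 1 when either bit is 1
  01100011
| 10100001
----------
  11100011
Decimal: 99 | 161 = 227



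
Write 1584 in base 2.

Using repeated division by 2:
1584 ÷ 2 = 792 remainder 0
792 ÷ 2 = 396 remainder 0
396 ÷ 2 = 198 remainder 0
198 ÷ 2 = 99 remainder 0
99 ÷ 2 = 49 remainder 1
49 ÷ 2 = 24 remainder 1
24 ÷ 2 = 12 remainder 0
12 ÷ 2 = 6 remainder 0
6 ÷ 2 = 3 remainder 0
3 ÷ 2 = 1 remainder 1
1 ÷ 2 = 0 remainder 1
Reading remainders bottom to top: 11000110000



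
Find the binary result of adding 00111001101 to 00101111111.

Add column by column from the right: bit + bit + carry-in; write the sum mod 2, carry 1 when the sum is 2 or 3.
carry:  01111111110
        00111001101
+       00101111111
-------------------
       001101001100
(the carry out of the leftmost column, 0, becomes the leading bit)
Decimal check:
  00111001101 = 256 + 128 + 64 + 8 + 4 + 1 = 461
  00101111111 = 256 + 64 + 32 + 16 + 8 + 4 + 2 + 1 = 383
  461 + 383 = 844, and 001101001100 = 512 + 256 + 64 + 8 + 4 = 844 ✓



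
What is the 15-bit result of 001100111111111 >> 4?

Original: 001100111111111 (decimal 6655)
Shift right by 4 positions
Drop the 4 low bits; fill with zeros on the left
Result: 000000110011111 (decimal 415)
Equivalent: 6655 >> 4 = 6655 ÷ 2^4 = 415



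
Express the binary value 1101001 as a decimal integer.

Sum of powers of 2 for each 1-bit:
2^0 + 2^3 + 2^5 + 2^6
= 1 + 8 + 32 + 64
= 105



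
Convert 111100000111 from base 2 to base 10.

Sum of powers of 2 for each 1-bit:
2^0 + 2^1 + 2^2 + 2^8 + 2^9 + 2^10 + 2^11
= 1 + 2 + 4 + 256 + 512 + 1024 + 2048
= 3847



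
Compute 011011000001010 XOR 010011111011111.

XOR: 1 when bits differ
  011011000001010
^ 010011111011111
-----------------
  001000111010101
Decimal: 13834 ^ 10207 = 4565



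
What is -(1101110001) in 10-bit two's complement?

Original (sign bit 1, negative): 1101110001
Step 1 - Invert all bits: 0010001110
Step 2 - Add 1: 0010001111
Verification: 1101110001 + 0010001111 = 10000000000; discarding the end carry (carry out of the top bit) leaves the 10-bit value 0000000000, as required for x + (-x)



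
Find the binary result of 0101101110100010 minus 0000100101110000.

Method 1 - Direct subtraction (column by column from the right: bit − bit − borrow-in; if negative, add 2 and borrow 1 from the next column):
borrow: 0000000011100000
        0101101110100010
-       0000100101110000
------------------------
        0101001000110010

Method 2 - Add two's complement:
Two's complement of 0000100101110000: invert → 1111011010001111, add 1 → 1111011010010000
  0101101110100010
+ 1111011010010000
------------------
 10101001000110010  (end carry out of the top bit = 1)
Discarding the end carry: 0101001000110010
Decimal check:
  0101101110100010 = 16384 + 4096 + 2048 + 512 + 256 + 128 + 32 + 2 = 23458
  0000100101110000 = 2048 + 256 + 64 + 32 + 16 = 2416
  23458 - 2416 = 21042, and 0101001000110010 = 16384 + 4096 + 512 + 32 + 16 + 2 = 21042 ✓



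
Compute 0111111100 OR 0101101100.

OR: 1 when either bit is 1
  0111111100
| 0101101100
------------
  0111111100
Decimal: 508 | 364 = 508



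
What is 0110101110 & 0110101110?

AND: 1 only when both bits are 1
  0110101110
& 0110101110
------------
  0110101110
Decimal: 430 & 430 = 430



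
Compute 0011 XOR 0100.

XOR: 1 when bits differ
  0011
^ 0100
------
  0111
Decimal: 3 ^ 4 = 7



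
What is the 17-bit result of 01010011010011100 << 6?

Original: 01010011010011100 (decimal 42652)
Shift left by 6 positions
Append 6 zeros on the right and drop the 6 high bits that overflow the 17-bit width
Result: 11010011100000000 (decimal 108288)
Equivalent: 42652 << 6 = 42652 × 2^6 = 2729728, truncated to 17 bits = 108288



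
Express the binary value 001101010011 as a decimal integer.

Sum of powers of 2 for each 1-bit:
2^0 + 2^1 + 2^4 + 2^6 + 2^8 + 2^9
= 1 + 2 + 16 + 64 + 256 + 512
= 851



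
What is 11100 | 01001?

OR: 1 when either bit is 1
  11100
| 01001
-------
  11101
Decimal: 28 | 9 = 29



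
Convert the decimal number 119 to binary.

Using repeated division by 2:
119 ÷ 2 = 59 remainder 1
59 ÷ 2 = 29 remainder 1
29 ÷ 2 = 14 remainder 1
14 ÷ 2 = 7 remainder 0
7 ÷ 2 = 3 remainder 1
3 ÷ 2 = 1 remainder 1
1 ÷ 2 = 0 remainder 1
Reading remainders bottom to top: 1110111



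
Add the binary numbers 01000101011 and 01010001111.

Add column by column from the right: bit + bit + carry-in; write the sum mod 2, carry 1 when the sum is 2 or 3.
carry:  10000011110
        01000101011
+       01010001111
-------------------
       010010111010
(the carry out of the leftmost column, 0, becomes the leading bit)
Decimal check:
  01000101011 = 512 + 32 + 8 + 2 + 1 = 555
  01010001111 = 512 + 128 + 8 + 4 + 2 + 1 = 655
  555 + 655 = 1210, and 010010111010 = 1024 + 128 + 32 + 16 + 8 + 2 = 1210 ✓



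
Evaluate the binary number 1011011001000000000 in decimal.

Sum of powers of 2 for each 1-bit:
2^9 + 2^12 + 2^13 + 2^15 + 2^16 + 2^18
= 512 + 4096 + 8192 + 32768 + 65536 + 262144
= 373248



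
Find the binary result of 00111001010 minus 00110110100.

Method 1 - Direct subtraction (column by column from the right: bit − bit − borrow-in; if negative, add 2 and borrow 1 from the next column):
borrow: 00001101000
        00111001010
-       00110110100
-------------------
        00000010110

Method 2 - Add two's complement:
Two's complement of 00110110100: invert → 11001001011, add 1 → 11001001100
  00111001010
+ 11001001100
-------------
 100000010110  (end carry out of the top bit = 1)
Discarding the end carry: 00000010110
Decimal check:
  00111001010 = 256 + 128 + 64 + 8 + 2 = 458
  00110110100 = 256 + 128 + 32 + 16 + 4 = 436
  458 - 436 = 22, and 00000010110 = 16 + 4 + 2 = 22 ✓



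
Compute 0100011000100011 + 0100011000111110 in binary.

Add column by column from the right: bit + bit + carry-in; write the sum mod 2, carry 1 when the sum is 2 or 3.
carry:  1000110001111100
        0100011000100011
+       0100011000111110
------------------------
       01000110001100001
(the carry out of the leftmost column, 0, becomes the leading bit)
Decimal check:
  0100011000100011 = 16384 + 1024 + 512 + 32 + 2 + 1 = 17955
  0100011000111110 = 16384 + 1024 + 512 + 32 + 16 + 8 + 4 + 2 = 17982
  17955 + 17982 = 35937, and 01000110001100001 = 32768 + 2048 + 1024 + 64 + 32 + 1 = 35937 ✓



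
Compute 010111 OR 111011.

OR: 1 when either bit is 1
  010111
| 111011
--------
  111111
Decimal: 23 | 59 = 63



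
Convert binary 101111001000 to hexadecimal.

Group into 4-bit nibbles from right:
  1011 = B
  1100 = C
  1000 = 8
Result: BC8



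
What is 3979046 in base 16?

Using repeated division by 16 (digits 10–15 are A–F):
3979046 ÷ 16 = 248690 remainder 6
248690 ÷ 16 = 15543 remainder 2
15543 ÷ 16 = 971 remainder 7
971 ÷ 16 = 60 remainder 11 (B)
60 ÷ 16 = 3 remainder 12 (C)
3 ÷ 16 = 0 remainder 3
Reading remainders bottom to top: 3CB726



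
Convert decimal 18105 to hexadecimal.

Using repeated division by 16 (digits 10–15 are A–F):
18105 ÷ 16 = 1131 remainder 9
1131 ÷ 16 = 70 remainder 11 (B)
70 ÷ 16 = 4 remainder 6
4 ÷ 16 = 0 remainder 4
Reading remainders bottom to top: 46B9



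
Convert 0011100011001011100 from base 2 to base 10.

Sum of powers of 2 for each 1-bit:
2^2 + 2^3 + 2^4 + 2^6 + 2^9 + 2^10 + 2^14 + 2^15 + 2^16
= 4 + 8 + 16 + 64 + 512 + 1024 + 16384 + 32768 + 65536
= 116316



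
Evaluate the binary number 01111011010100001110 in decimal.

Sum of powers of 2 for each 1-bit:
2^1 + 2^2 + 2^3 + 2^8 + 2^10 + 2^12 + 2^13 + 2^15 + 2^16 + 2^17 + 2^18
= 2 + 4 + 8 + 256 + 1024 + 4096 + 8192 + 32768 + 65536 + 131072 + 262144
= 505102



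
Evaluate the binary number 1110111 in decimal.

Sum of powers of 2 for each 1-bit:
2^0 + 2^1 + 2^2 + 2^4 + 2^5 + 2^6
= 1 + 2 + 4 + 16 + 32 + 64
= 119



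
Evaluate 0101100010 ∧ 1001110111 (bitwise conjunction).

AND: 1 only when both bits are 1
  0101100010
& 1001110111
------------
  0001100010
Decimal: 354 & 631 = 98



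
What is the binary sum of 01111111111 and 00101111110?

Add column by column from the right: bit + bit + carry-in; write the sum mod 2, carry 1 when the sum is 2 or 3.
carry:  11111111100
        01111111111
+       00101111110
-------------------
       010101111101
(the carry out of the leftmost column, 0, becomes the leading bit)
Decimal check:
  01111111111 = 512 + 256 + 128 + 64 + 32 + 16 + 8 + 4 + 2 + 1 = 1023
  00101111110 = 256 + 64 + 32 + 16 + 8 + 4 + 2 = 382
  1023 + 382 = 1405, and 010101111101 = 1024 + 256 + 64 + 32 + 16 + 8 + 4 + 1 = 1405 ✓



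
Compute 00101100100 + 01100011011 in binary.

Add column by column from the right: bit + bit + carry-in; write the sum mod 2, carry 1 when the sum is 2 or 3.
carry:  11000000000
        00101100100
+       01100011011
-------------------
       010001111111
(the carry out of the leftmost column, 0, becomes the leading bit)
Decimal check:
  00101100100 = 256 + 64 + 32 + 4 = 356
  01100011011 = 512 + 256 + 16 + 8 + 2 + 1 = 795
  356 + 795 = 1151, and 010001111111 = 1024 + 64 + 32 + 16 + 8 + 4 + 2 + 1 = 1151 ✓



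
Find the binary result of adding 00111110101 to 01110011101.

Add column by column from the right: bit + bit + carry-in; write the sum mod 2, carry 1 when the sum is 2 or 3.
carry:  11111111010
        00111110101
+       01110011101
-------------------
       010110010010
(the carry out of the leftmost column, 0, becomes the leading bit)
Decimal check:
  00111110101 = 256 + 128 + 64 + 32 + 16 + 4 + 1 = 501
  01110011101 = 512 + 256 + 128 + 16 + 8 + 4 + 1 = 925
  501 + 925 = 1426, and 010110010010 = 1024 + 256 + 128 + 16 + 2 = 1426 ✓



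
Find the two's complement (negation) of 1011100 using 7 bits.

Original (sign bit 1, negative): 1011100
Step 1 - Invert all bits: 0100011
Step 2 - Add 1: 0100100
Verification: 1011100 + 0100100 = 10000000; discarding the end carry (carry out of the top bit) leaves the 7-bit value 0000000, as required for x + (-x)



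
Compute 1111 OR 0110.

OR: 1 when either bit is 1
  1111
| 0110
------
  1111
Decimal: 15 | 6 = 15



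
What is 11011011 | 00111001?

OR: 1 when either bit is 1
  11011011
| 00111001
----------
  11111011
Decimal: 219 | 57 = 251



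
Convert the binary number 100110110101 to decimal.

Sum of powers of 2 for each 1-bit:
2^0 + 2^2 + 2^4 + 2^5 + 2^7 + 2^8 + 2^11
= 1 + 4 + 16 + 32 + 128 + 256 + 2048
= 2485



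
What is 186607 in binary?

Using repeated division by 2:
186607 ÷ 2 = 93303 remainder 1
93303 ÷ 2 = 46651 remainder 1
46651 ÷ 2 = 23325 remainder 1
23325 ÷ 2 = 11662 remainder 1
11662 ÷ 2 = 5831 remainder 0
5831 ÷ 2 = 2915 remainder 1
2915 ÷ 2 = 1457 remainder 1
1457 ÷ 2 = 728 remainder 1
728 ÷ 2 = 364 remainder 0
364 ÷ 2 = 182 remainder 0
182 ÷ 2 = 91 remainder 0
91 ÷ 2 = 45 remainder 1
45 ÷ 2 = 22 remainder 1
22 ÷ 2 = 11 remainder 0
11 ÷ 2 = 5 remainder 1
5 ÷ 2 = 2 remainder 1
2 ÷ 2 = 1 remainder 0
1 ÷ 2 = 0 remainder 1
Reading remainders bottom to top: 101101100011101111



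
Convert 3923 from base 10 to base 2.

Using repeated division by 2:
3923 ÷ 2 = 1961 remainder 1
1961 ÷ 2 = 980 remainder 1
980 ÷ 2 = 490 remainder 0
490 ÷ 2 = 245 remainder 0
245 ÷ 2 = 122 remainder 1
122 ÷ 2 = 61 remainder 0
61 ÷ 2 = 30 remainder 1
30 ÷ 2 = 15 remainder 0
15 ÷ 2 = 7 remainder 1
7 ÷ 2 = 3 remainder 1
3 ÷ 2 = 1 remainder 1
1 ÷ 2 = 0 remainder 1
Reading remainders bottom to top: 111101010011



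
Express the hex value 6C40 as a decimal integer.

Expand by place value (powers of 16):
Digit values: C = 12
6C40 = 6 × 16^3 + 12 × 16^2 + 4 × 16^1 + 0 × 16^0
= 6 × 4096 + 12 × 256 + 4 × 16 + 0 × 1
= 24576 + 3072 + 64 + 0
= 27712



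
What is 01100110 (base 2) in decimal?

Sum of powers of 2 for each 1-bit:
2^1 + 2^2 + 2^5 + 2^6
= 2 + 4 + 32 + 64
= 102



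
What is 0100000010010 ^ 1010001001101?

XOR: 1 when bits differ
  0100000010010
^ 1010001001101
---------------
  1110001011111
Decimal: 2066 ^ 5197 = 7263



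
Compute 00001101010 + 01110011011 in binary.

Add column by column from the right: bit + bit + carry-in; write the sum mod 2, carry 1 when the sum is 2 or 3.
carry:  11111110100
        00001101010
+       01110011011
-------------------
       010000000101
(the carry out of the leftmost column, 0, becomes the leading bit)
Decimal check:
  00001101010 = 64 + 32 + 8 + 2 = 106
  01110011011 = 512 + 256 + 128 + 16 + 8 + 2 + 1 = 923
  106 + 923 = 1029, and 010000000101 = 1024 + 4 + 1 = 1029 ✓



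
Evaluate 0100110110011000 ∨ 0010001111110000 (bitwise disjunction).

OR: 1 when either bit is 1
  0100110110011000
| 0010001111110000
------------------
  0110111111111000
Decimal: 19864 | 9200 = 28664



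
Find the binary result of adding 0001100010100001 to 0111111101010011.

Add column by column from the right: bit + bit + carry-in; write the sum mod 2, carry 1 when the sum is 2 or 3.
carry:  1111000000000110
        0001100010100001
+       0111111101010011
------------------------
       01001011111110100
(the carry out of the leftmost column, 0, becomes the leading bit)
Decimal check:
  0001100010100001 = 4096 + 2048 + 128 + 32 + 1 = 6305
  0111111101010011 = 16384 + 8192 + 4096 + 2048 + 1024 + 512 + 256 + 64 + 16 + 2 + 1 = 32595
  6305 + 32595 = 38900, and 01001011111110100 = 32768 + 4096 + 1024 + 512 + 256 + 128 + 64 + 32 + 16 + 4 = 38900 ✓



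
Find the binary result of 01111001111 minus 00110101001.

Method 1 - Direct subtraction (column by column from the right: bit − bit − borrow-in; if negative, add 2 and borrow 1 from the next column):
borrow: 00001000000
        01111001111
-       00110101001
-------------------
        01000100110

Method 2 - Add two's complement:
Two's complement of 00110101001: invert → 11001010110, add 1 → 11001010111
  01111001111
+ 11001010111
-------------
 101000100110  (end carry out of the top bit = 1)
Discarding the end carry: 01000100110
Decimal check:
  01111001111 = 512 + 256 + 128 + 64 + 8 + 4 + 2 + 1 = 975
  00110101001 = 256 + 128 + 32 + 8 + 1 = 425
  975 - 425 = 550, and 01000100110 = 512 + 32 + 4 + 2 = 550 ✓



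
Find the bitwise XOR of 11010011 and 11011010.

XOR: 1 when bits differ
  11010011
^ 11011010
----------
  00001001
Decimal: 211 ^ 218 = 9



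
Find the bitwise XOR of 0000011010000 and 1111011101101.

XOR: 1 when bits differ
  0000011010000
^ 1111011101101
---------------
  1111000111101
Decimal: 208 ^ 7917 = 7741



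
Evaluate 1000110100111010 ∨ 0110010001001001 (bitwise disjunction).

OR: 1 when either bit is 1
  1000110100111010
| 0110010001001001
------------------
  1110110101111011
Decimal: 36154 | 25673 = 60795



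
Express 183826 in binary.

Using repeated division by 2:
183826 ÷ 2 = 91913 remainder 0
91913 ÷ 2 = 45956 remainder 1
45956 ÷ 2 = 22978 remainder 0
22978 ÷ 2 = 11489 remainder 0
11489 ÷ 2 = 5744 remainder 1
5744 ÷ 2 = 2872 remainder 0
2872 ÷ 2 = 1436 remainder 0
1436 ÷ 2 = 718 remainder 0
718 ÷ 2 = 359 remainder 0
359 ÷ 2 = 179 remainder 1
179 ÷ 2 = 89 remainder 1
89 ÷ 2 = 44 remainder 1
44 ÷ 2 = 22 remainder 0
22 ÷ 2 = 11 remainder 0
11 ÷ 2 = 5 remainder 1
5 ÷ 2 = 2 remainder 1
2 ÷ 2 = 1 remainder 0
1 ÷ 2 = 0 remainder 1
Reading remainders bottom to top: 101100111000010010



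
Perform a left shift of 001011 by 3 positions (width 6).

Original: 001011 (decimal 11)
Shift left by 3 positions
Append 3 zeros on the right and drop the 3 high bits that overflow the 6-bit width
Result: 011000 (decimal 24)
Equivalent: 11 << 3 = 11 × 2^3 = 88, truncated to 6 bits = 24



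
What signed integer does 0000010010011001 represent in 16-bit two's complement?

Binary: 0000010010011001
Sign bit: 0 (non-negative)
Read directly as an unsigned value:
0000010010011001 = 1024 + 128 + 16 + 8 + 1 = 1177
Value: 1177



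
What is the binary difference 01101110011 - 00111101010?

Method 1 - Direct subtraction (column by column from the right: bit − bit − borrow-in; if negative, add 2 and borrow 1 from the next column):
borrow: 01100010000
        01101110011
-       00111101010
-------------------
        00110001001

Method 2 - Add two's complement:
Two's complement of 00111101010: invert → 11000010101, add 1 → 11000010110
  01101110011
+ 11000010110
-------------
 100110001001  (end carry out of the top bit = 1)
Discarding the end carry: 00110001001
Decimal check:
  01101110011 = 512 + 256 + 64 + 32 + 16 + 2 + 1 = 883
  00111101010 = 256 + 128 + 64 + 32 + 8 + 2 = 490
  883 - 490 = 393, and 00110001001 = 256 + 128 + 8 + 1 = 393 ✓



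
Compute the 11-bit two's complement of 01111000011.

Original: 01111000011
Step 1 - Invert all bits: 10000111100
Step 2 - Add 1: 10000111101
Verification: 01111000011 + 10000111101 = 100000000000; discarding the end carry (carry out of the top bit) leaves the 11-bit value 00000000000, as required for x + (-x)



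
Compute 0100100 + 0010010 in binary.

Add column by column from the right: bit + bit + carry-in; write the sum mod 2, carry 1 when the sum is 2 or 3.
carry:  0000000
        0100100
+       0010010
---------------
       00110110
(the carry out of the leftmost column, 0, becomes the leading bit)
Decimal check:
  0100100 = 32 + 4 = 36
  0010010 = 16 + 2 = 18
  36 + 18 = 54, and 00110110 = 32 + 16 + 4 + 2 = 54 ✓



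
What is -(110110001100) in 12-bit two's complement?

Original (sign bit 1, negative): 110110001100
Step 1 - Invert all bits: 001001110011
Step 2 - Add 1: 001001110100
Verification: 110110001100 + 001001110100 = 1000000000000; discarding the end carry (carry out of the top bit) leaves the 12-bit value 000000000000, as required for x + (-x)



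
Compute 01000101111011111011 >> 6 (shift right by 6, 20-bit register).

Original: 01000101111011111011 (decimal 286459)
Shift right by 6 positions
Drop the 6 low bits; fill with zeros on the left
Result: 00000001000101111011 (decimal 4475)
Equivalent: 286459 >> 6 = 286459 ÷ 2^6 = 4475



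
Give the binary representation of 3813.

Using repeated division by 2:
3813 ÷ 2 = 1906 remainder 1
1906 ÷ 2 = 953 remainder 0
953 ÷ 2 = 476 remainder 1
476 ÷ 2 = 238 remainder 0
238 ÷ 2 = 119 remainder 0
119 ÷ 2 = 59 remainder 1
59 ÷ 2 = 29 remainder 1
29 ÷ 2 = 14 remainder 1
14 ÷ 2 = 7 remainder 0
7 ÷ 2 = 3 remainder 1
3 ÷ 2 = 1 remainder 1
1 ÷ 2 = 0 remainder 1
Reading remainders bottom to top: 111011100101



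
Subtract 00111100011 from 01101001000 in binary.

Method 1 - Direct subtraction (column by column from the right: bit − bit − borrow-in; if negative, add 2 and borrow 1 from the next column):
borrow: 01111001110
        01101001000
-       00111100011
-------------------
        00101100101

Method 2 - Add two's complement:
Two's complement of 00111100011: invert → 11000011100, add 1 → 11000011101
  01101001000
+ 11000011101
-------------
 100101100101  (end carry out of the top bit = 1)
Discarding the end carry: 00101100101
Decimal check:
  01101001000 = 512 + 256 + 64 + 8 = 840
  00111100011 = 256 + 128 + 64 + 32 + 2 + 1 = 483
  840 - 483 = 357, and 00101100101 = 256 + 64 + 32 + 4 + 1 = 357 ✓



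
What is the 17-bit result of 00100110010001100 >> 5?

Original: 00100110010001100 (decimal 19596)
Shift right by 5 positions
Drop the 5 low bits; fill with zeros on the left
Result: 00000001001100100 (decimal 612)
Equivalent: 19596 >> 5 = 19596 ÷ 2^5 = 612



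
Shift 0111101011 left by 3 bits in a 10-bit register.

Original: 0111101011 (decimal 491)
Shift left by 3 positions
Append 3 zeros on the right and drop the 3 high bits that overflow the 10-bit width
Result: 1101011000 (decimal 856)
Equivalent: 491 << 3 = 491 × 2^3 = 3928, truncated to 10 bits = 856



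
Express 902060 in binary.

Using repeated division by 2:
902060 ÷ 2 = 451030 remainder 0
451030 ÷ 2 = 225515 remainder 0
225515 ÷ 2 = 112757 remainder 1
112757 ÷ 2 = 56378 remainder 1
56378 ÷ 2 = 28189 remainder 0
28189 ÷ 2 = 14094 remainder 1
14094 ÷ 2 = 7047 remainder 0
7047 ÷ 2 = 3523 remainder 1
3523 ÷ 2 = 1761 remainder 1
1761 ÷ 2 = 880 remainder 1
880 ÷ 2 = 440 remainder 0
440 ÷ 2 = 220 remainder 0
220 ÷ 2 = 110 remainder 0
110 ÷ 2 = 55 remainder 0
55 ÷ 2 = 27 remainder 1
27 ÷ 2 = 13 remainder 1
13 ÷ 2 = 6 remainder 1
6 ÷ 2 = 3 remainder 0
3 ÷ 2 = 1 remainder 1
1 ÷ 2 = 0 remainder 1
Reading remainders bottom to top: 11011100001110101100



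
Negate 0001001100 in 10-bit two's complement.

Original: 0001001100
Step 1 - Invert all bits: 1110110011
Step 2 - Add 1: 1110110100
Verification: 0001001100 + 1110110100 = 10000000000; discarding the end carry (carry out of the top bit) leaves the 10-bit value 0000000000, as required for x + (-x)



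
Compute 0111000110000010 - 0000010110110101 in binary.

Method 1 - Direct subtraction (column by column from the right: bit − bit − borrow-in; if negative, add 2 and borrow 1 from the next column):
borrow: 0001111111111010
        0111000110000010
-       0000010110110101
------------------------
        0110101111001101

Method 2 - Add two's complement:
Two's complement of 0000010110110101: invert → 1111101001001010, add 1 → 1111101001001011
  0111000110000010
+ 1111101001001011
------------------
 10110101111001101  (end carry out of the top bit = 1)
Discarding the end carry: 0110101111001101
Decimal check:
  0111000110000010 = 16384 + 8192 + 4096 + 256 + 128 + 2 = 29058
  0000010110110101 = 1024 + 256 + 128 + 32 + 16 + 4 + 1 = 1461
  29058 - 1461 = 27597, and 0110101111001101 = 16384 + 8192 + 2048 + 512 + 256 + 128 + 64 + 8 + 4 + 1 = 27597 ✓



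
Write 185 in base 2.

Using repeated division by 2:
185 ÷ 2 = 92 remainder 1
92 ÷ 2 = 46 remainder 0
46 ÷ 2 = 23 remainder 0
23 ÷ 2 = 11 remainder 1
11 ÷ 2 = 5 remainder 1
5 ÷ 2 = 2 remainder 1
2 ÷ 2 = 1 remainder 0
1 ÷ 2 = 0 remainder 1
Reading remainders bottom to top: 10111001



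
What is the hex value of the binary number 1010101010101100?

Group into 4-bit nibbles from right:
  1010 = A
  1010 = A
  1010 = A
  1100 = C
Result: AAAC



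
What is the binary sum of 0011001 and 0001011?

Add column by column from the right: bit + bit + carry-in; write the sum mod 2, carry 1 when the sum is 2 or 3.
carry:  0110110
        0011001
+       0001011
---------------
       00100100
(the carry out of the leftmost column, 0, becomes the leading bit)
Decimal check:
  0011001 = 16 + 8 + 1 = 25
  0001011 = 8 + 2 + 1 = 11
  25 + 11 = 36, and 00100100 = 32 + 4 = 36 ✓



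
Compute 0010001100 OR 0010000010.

OR: 1 when either bit is 1
  0010001100
| 0010000010
------------
  0010001110
Decimal: 140 | 130 = 142



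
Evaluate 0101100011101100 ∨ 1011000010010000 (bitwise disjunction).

OR: 1 when either bit is 1
  0101100011101100
| 1011000010010000
------------------
  1111100011111100
Decimal: 22764 | 45200 = 63740



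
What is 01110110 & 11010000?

AND: 1 only when both bits are 1
  01110110
& 11010000
----------
  01010000
Decimal: 118 & 208 = 80



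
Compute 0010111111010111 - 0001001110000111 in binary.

Method 1 - Direct subtraction (column by column from the right: bit − bit − borrow-in; if negative, add 2 and borrow 1 from the next column):
borrow: 0010000000000000
        0010111111010111
-       0001001110000111
------------------------
        0001110001010000

Method 2 - Add two's complement:
Two's complement of 0001001110000111: invert → 1110110001111000, add 1 → 1110110001111001
  0010111111010111
+ 1110110001111001
------------------
 10001110001010000  (end carry out of the top bit = 1)
Discarding the end carry: 0001110001010000
Decimal check:
  0010111111010111 = 8192 + 2048 + 1024 + 512 + 256 + 128 + 64 + 16 + 4 + 2 + 1 = 12247
  0001001110000111 = 4096 + 512 + 256 + 128 + 4 + 2 + 1 = 4999
  12247 - 4999 = 7248, and 0001110001010000 = 4096 + 2048 + 1024 + 64 + 16 = 7248 ✓



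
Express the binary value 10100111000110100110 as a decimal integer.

Sum of powers of 2 for each 1-bit:
2^1 + 2^2 + 2^5 + 2^7 + 2^8 + 2^12 + 2^13 + 2^14 + 2^17 + 2^19
= 2 + 4 + 32 + 128 + 256 + 4096 + 8192 + 16384 + 131072 + 524288
= 684454



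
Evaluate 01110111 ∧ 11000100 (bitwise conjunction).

AND: 1 only when both bits are 1
  01110111
& 11000100
----------
  01000100
Decimal: 119 & 196 = 68



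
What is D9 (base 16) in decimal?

Expand by place value (powers of 16):
Digit values: D = 13
D9 = 13 × 16^1 + 9 × 16^0
= 13 × 16 + 9 × 1
= 208 + 9
= 217



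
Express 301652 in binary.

Using repeated division by 2:
301652 ÷ 2 = 150826 remainder 0
150826 ÷ 2 = 75413 remainder 0
75413 ÷ 2 = 37706 remainder 1
37706 ÷ 2 = 18853 remainder 0
18853 ÷ 2 = 9426 remainder 1
9426 ÷ 2 = 4713 remainder 0
4713 ÷ 2 = 2356 remainder 1
2356 ÷ 2 = 1178 remainder 0
1178 ÷ 2 = 589 remainder 0
589 ÷ 2 = 294 remainder 1
294 ÷ 2 = 147 remainder 0
147 ÷ 2 = 73 remainder 1
73 ÷ 2 = 36 remainder 1
36 ÷ 2 = 18 remainder 0
18 ÷ 2 = 9 remainder 0
9 ÷ 2 = 4 remainder 1
4 ÷ 2 = 2 remainder 0
2 ÷ 2 = 1 remainder 0
1 ÷ 2 = 0 remainder 1
Reading remainders bottom to top: 1001001101001010100



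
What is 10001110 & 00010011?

AND: 1 only when both bits are 1
  10001110
& 00010011
----------
  00000010
Decimal: 142 & 19 = 2



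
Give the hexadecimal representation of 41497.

Using repeated division by 16 (digits 10–15 are A–F):
41497 ÷ 16 = 2593 remainder 9
2593 ÷ 16 = 162 remainder 1
162 ÷ 16 = 10 remainder 2
10 ÷ 16 = 0 remainder 10 (A)
Reading remainders bottom to top: A219



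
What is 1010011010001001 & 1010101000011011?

AND: 1 only when both bits are 1
  1010011010001001
& 1010101000011011
------------------
  1010001000001001
Decimal: 42633 & 43547 = 41481



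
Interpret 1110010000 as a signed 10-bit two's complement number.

Binary: 1110010000
Sign bit: 1 (negative)
Invert: 0001101111
Add 1:  0001110000
Magnitude: 0001110000 = 64 + 32 + 16 = 112
Value: -112



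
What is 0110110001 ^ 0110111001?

XOR: 1 when bits differ
  0110110001
^ 0110111001
------------
  0000001000
Decimal: 433 ^ 441 = 8



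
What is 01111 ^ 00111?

XOR: 1 when bits differ
  01111
^ 00111
-------
  01000
Decimal: 15 ^ 7 = 8



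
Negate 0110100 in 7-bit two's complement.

Original: 0110100
Step 1 - Invert all bits: 1001011
Step 2 - Add 1: 1001100
Verification: 0110100 + 1001100 = 10000000; discarding the end carry (carry out of the top bit) leaves the 7-bit value 0000000, as required for x + (-x)



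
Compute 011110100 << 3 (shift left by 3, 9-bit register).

Original: 011110100 (decimal 244)
Shift left by 3 positions
Append 3 zeros on the right and drop the 3 high bits that overflow the 9-bit width
Result: 110100000 (decimal 416)
Equivalent: 244 << 3 = 244 × 2^3 = 1952, truncated to 9 bits = 416



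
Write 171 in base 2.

Using repeated division by 2:
171 ÷ 2 = 85 remainder 1
85 ÷ 2 = 42 remainder 1
42 ÷ 2 = 21 remainder 0
21 ÷ 2 = 10 remainder 1
10 ÷ 2 = 5 remainder 0
5 ÷ 2 = 2 remainder 1
2 ÷ 2 = 1 remainder 0
1 ÷ 2 = 0 remainder 1
Reading remainders bottom to top: 10101011



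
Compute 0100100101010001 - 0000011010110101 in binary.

Method 1 - Direct subtraction (column by column from the right: bit − bit − borrow-in; if negative, add 2 and borrow 1 from the next column):
borrow: 0000110101111000
        0100100101010001
-       0000011010110101
------------------------
        0100001010011100

Method 2 - Add two's complement:
Two's complement of 0000011010110101: invert → 1111100101001010, add 1 → 1111100101001011
  0100100101010001
+ 1111100101001011
------------------
 10100001010011100  (end carry out of the top bit = 1)
Discarding the end carry: 0100001010011100
Decimal check:
  0100100101010001 = 16384 + 2048 + 256 + 64 + 16 + 1 = 18769
  0000011010110101 = 1024 + 512 + 128 + 32 + 16 + 4 + 1 = 1717
  18769 - 1717 = 17052, and 0100001010011100 = 16384 + 512 + 128 + 16 + 8 + 4 = 17052 ✓



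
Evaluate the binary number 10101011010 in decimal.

Sum of powers of 2 for each 1-bit:
2^1 + 2^3 + 2^4 + 2^6 + 2^8 + 2^10
= 2 + 8 + 16 + 64 + 256 + 1024
= 1370



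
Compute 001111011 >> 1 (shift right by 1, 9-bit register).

Original: 001111011 (decimal 123)
Shift right by 1 position
Drop the 1 low bit; fill with zero on the left
Result: 000111101 (decimal 61)
Equivalent: 123 >> 1 = 123 ÷ 2^1 = 61



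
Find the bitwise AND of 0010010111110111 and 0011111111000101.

AND: 1 only when both bits are 1
  0010010111110111
& 0011111111000101
------------------
  0010010111000101
Decimal: 9719 & 16325 = 9669



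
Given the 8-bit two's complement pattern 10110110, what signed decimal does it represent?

Binary: 10110110
Sign bit: 1 (negative)
Invert: 01001001
Add 1:  01001010
Magnitude: 01001010 = 64 + 8 + 2 = 74
Value: -74



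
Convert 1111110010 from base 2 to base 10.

Sum of powers of 2 for each 1-bit:
2^1 + 2^4 + 2^5 + 2^6 + 2^7 + 2^8 + 2^9
= 2 + 16 + 32 + 64 + 128 + 256 + 512
= 1010



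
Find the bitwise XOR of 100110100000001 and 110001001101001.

XOR: 1 when bits differ
  100110100000001
^ 110001001101001
-----------------
  010111101101000
Decimal: 19713 ^ 25193 = 12136



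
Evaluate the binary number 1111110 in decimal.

Sum of powers of 2 for each 1-bit:
2^1 + 2^2 + 2^3 + 2^4 + 2^5 + 2^6
= 2 + 4 + 8 + 16 + 32 + 64
= 126



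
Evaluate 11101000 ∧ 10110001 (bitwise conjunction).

AND: 1 only when both bits are 1
  11101000
& 10110001
----------
  10100000
Decimal: 232 & 177 = 160



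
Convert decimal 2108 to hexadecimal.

Using repeated division by 16 (digits 10–15 are A–F):
2108 ÷ 16 = 131 remainder 12 (C)
131 ÷ 16 = 8 remainder 3
8 ÷ 16 = 0 remainder 8
Reading remainders bottom to top: 83C



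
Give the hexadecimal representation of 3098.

Using repeated division by 16 (digits 10–15 are A–F):
3098 ÷ 16 = 193 remainder 10 (A)
193 ÷ 16 = 12 remainder 1
12 ÷ 16 = 0 remainder 12 (C)
Reading remainders bottom to top: C1A



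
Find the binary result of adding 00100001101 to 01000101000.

Add column by column from the right: bit + bit + carry-in; write the sum mod 2, carry 1 when the sum is 2 or 3.
carry:  00000010000
        00100001101
+       01000101000
-------------------
       001100110101
(the carry out of the leftmost column, 0, becomes the leading bit)
Decimal check:
  00100001101 = 256 + 8 + 4 + 1 = 269
  01000101000 = 512 + 32 + 8 = 552
  269 + 552 = 821, and 001100110101 = 512 + 256 + 32 + 16 + 4 + 1 = 821 ✓



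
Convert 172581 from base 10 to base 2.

Using repeated division by 2:
172581 ÷ 2 = 86290 remainder 1
86290 ÷ 2 = 43145 remainder 0
43145 ÷ 2 = 21572 remainder 1
21572 ÷ 2 = 10786 remainder 0
10786 ÷ 2 = 5393 remainder 0
5393 ÷ 2 = 2696 remainder 1
2696 ÷ 2 = 1348 remainder 0
1348 ÷ 2 = 674 remainder 0
674 ÷ 2 = 337 remainder 0
337 ÷ 2 = 168 remainder 1
168 ÷ 2 = 84 remainder 0
84 ÷ 2 = 42 remainder 0
42 ÷ 2 = 21 remainder 0
21 ÷ 2 = 10 remainder 1
10 ÷ 2 = 5 remainder 0
5 ÷ 2 = 2 remainder 1
2 ÷ 2 = 1 remainder 0
1 ÷ 2 = 0 remainder 1
Reading remainders bottom to top: 101010001000100101

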